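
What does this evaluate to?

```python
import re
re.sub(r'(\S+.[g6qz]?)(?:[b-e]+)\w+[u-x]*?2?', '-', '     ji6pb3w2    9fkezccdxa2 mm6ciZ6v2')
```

'     -    - -'

Pattern: one or more of a non-whitespace character, then any character, then optionally one of [g6qz] (captured); then one or more of a character in [b-e] (non-capturing group); then one or more of a word character, then zero or more of a character in [u-x] (lazy), then optionally a literal '2'.
Each match is replaced by '-'.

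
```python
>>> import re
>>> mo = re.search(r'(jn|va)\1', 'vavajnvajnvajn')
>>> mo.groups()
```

('va',)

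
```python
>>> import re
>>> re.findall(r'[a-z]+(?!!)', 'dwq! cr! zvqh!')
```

Because the assertion is negative and zero-width, positions next to the forbidden text are skipped.
Walking the string: at [0:2] → 'dw'; at [5:6] → 'c'; at [9:12] → 'zvq'.
Since nothing is captured, `findall` lists the 3 matched substrings directly.

['dw', 'c', 'zvq']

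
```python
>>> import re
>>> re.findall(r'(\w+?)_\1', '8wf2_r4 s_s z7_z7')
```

The backreference `\1` re-matches whatever the first group consumed, character for character.
Scanning left to right: at [8:11] match 's_s', group 1 = 's'; at [12:17] match 'z7_z7', group 1 = 'z7'.
`findall` collects group 1 from each match (2 total).

['s', 'z7']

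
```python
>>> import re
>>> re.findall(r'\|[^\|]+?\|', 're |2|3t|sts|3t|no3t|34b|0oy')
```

['|2|', '|sts|', '|no3t|']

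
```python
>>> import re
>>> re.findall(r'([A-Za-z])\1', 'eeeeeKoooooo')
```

['e', 'e', 'o', 'o', 'o']

`\1` has to match the exact text group 1 already captured.
Scanning left to right: at [0:2] match 'ee', group 1 = 'e'; at [2:4] match 'ee', group 1 = 'e'; at [6:8] match 'oo', group 1 = 'o'; at [8:10] match 'oo', group 1 = 'o'; at [10:12] match 'oo', group 1 = 'o'.
One capturing group, so `findall` returns just the captured substring from each match — 5 in all.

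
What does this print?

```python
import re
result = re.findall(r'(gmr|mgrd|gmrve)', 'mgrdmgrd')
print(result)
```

Matches: at [0:4] match 'mgrd', group 1 = 'mgrd'; at [4:8] match 'mgrd', group 1 = 'mgrd'.
One capturing group, so `findall` returns just the captured substring from each match — 2 in all.

['mgrd', 'mgrd']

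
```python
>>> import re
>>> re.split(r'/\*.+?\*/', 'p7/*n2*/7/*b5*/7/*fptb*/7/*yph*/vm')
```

['p7', '7', '7', '7', 'vm']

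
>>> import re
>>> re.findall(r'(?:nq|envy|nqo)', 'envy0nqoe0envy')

Alternation tries branches left to right and keeps the first one that lets the overall match succeed at that position.
With no groups in the pattern, `findall` gives back each whole match — 3 here.

['envy', 'nq', 'envy']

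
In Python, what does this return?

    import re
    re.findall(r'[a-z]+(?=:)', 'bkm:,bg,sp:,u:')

The lookaround is zero-width — it requires the adjacent text to match without consuming it, so the asserted text isn't part of the match.
Scanning left to right: at [0:3] → 'bkm'; at [8:10] → 'sp'; at [12:13] → 'u'.
With no groups in the pattern, `findall` gives back each whole match — 3 here.

['bkm', 'sp', 'u']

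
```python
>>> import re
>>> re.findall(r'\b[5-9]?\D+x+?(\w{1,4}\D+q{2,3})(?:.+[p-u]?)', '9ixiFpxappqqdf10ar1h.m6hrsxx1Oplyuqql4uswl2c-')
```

['appqq']

`findall` collects group 1 from the one match (1 total).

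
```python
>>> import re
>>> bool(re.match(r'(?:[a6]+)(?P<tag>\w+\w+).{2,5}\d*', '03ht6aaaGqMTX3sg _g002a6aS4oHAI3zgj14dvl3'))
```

False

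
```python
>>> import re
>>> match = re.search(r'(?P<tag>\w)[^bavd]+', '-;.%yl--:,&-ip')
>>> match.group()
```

'yl--:,&-ip'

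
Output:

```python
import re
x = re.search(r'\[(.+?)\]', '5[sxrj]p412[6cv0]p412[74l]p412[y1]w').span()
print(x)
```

(1, 7)

`re.search` scans for the first position where the pattern succeeds.
The match spans [1:7] → '[sxrj]'.
Captured: group 1 = 'sxrj'.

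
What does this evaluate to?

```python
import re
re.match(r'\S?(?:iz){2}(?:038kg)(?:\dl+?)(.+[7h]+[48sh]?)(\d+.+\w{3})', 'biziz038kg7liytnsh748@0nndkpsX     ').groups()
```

('iytnsh74', '8@0nndkpsX')

This matches optionally a non-whitespace character, then the literal 'iz' repeated 2 times; then the literal '03', then the literal '8kg' (non-capturing group); then a digit, then one or more of a literal 'l' (lazy) (non-capturing group); then one or more of any character, then one or more of one of [7h], then optionally one of [48sh] (captured); then one or more of a digit, then one or more of any character, then exactly 3 of a word character (captured).
`re.match` only tries the pattern at the start of the string.
The match spans [0:30] → 'biziz038kg7liytnsh748@0nndkpsX'.
Captured: group 1 = 'iytnsh74', group 2 = '8@0nndkpsX'.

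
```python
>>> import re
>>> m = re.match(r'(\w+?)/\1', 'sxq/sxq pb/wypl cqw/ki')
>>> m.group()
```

`re.match` only tries the pattern at the start of the string.
The match spans [0:7] → 'sxq/sxq'.

'sxq/sxq'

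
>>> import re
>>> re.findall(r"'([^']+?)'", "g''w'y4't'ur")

Matches: at [2:5] match "'w'", group 1 = 'w'; at [7:10] match "'t'", group 1 = 't'.
Because there's exactly one group, `findall` drops the full match and keeps group 1 from each hit.

['w', 't']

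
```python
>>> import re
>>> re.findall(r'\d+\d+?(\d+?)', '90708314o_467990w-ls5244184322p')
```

['4', '0', '2']

With a single group, `findall` returns only what that group captured — 3 items.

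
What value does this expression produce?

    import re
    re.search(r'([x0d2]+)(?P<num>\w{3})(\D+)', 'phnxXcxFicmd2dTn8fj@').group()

This matches one or more of one of [x0d2] (captured); then exactly 3 of a word character (captured as 'num'); then one or more of a non-digit (captured).
The match spans [3:12] → 'xXcxFicmd'.

'xXcxFicmd'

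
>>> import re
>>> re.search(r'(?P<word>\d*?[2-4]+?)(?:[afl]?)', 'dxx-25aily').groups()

('2',)

The pattern matches zero or more of a digit (lazy), then one or more of a character in [2-4] (lazy) (captured as 'word'); then optionally one of [afl] (non-capturing group).
`re.search` tries every starting position until one works.
The match spans [4:5] → '2'.
Captured: group 1 = '2'.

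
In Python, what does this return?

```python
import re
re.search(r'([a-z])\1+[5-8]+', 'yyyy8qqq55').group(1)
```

'y'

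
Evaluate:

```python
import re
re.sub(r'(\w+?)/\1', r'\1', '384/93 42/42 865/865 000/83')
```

'384/93 42 865 000/83'

After group 1 captures some text, `\1` only succeeds where that same text appears again.
`\1` in the replacement pulls in group 1's text for each match.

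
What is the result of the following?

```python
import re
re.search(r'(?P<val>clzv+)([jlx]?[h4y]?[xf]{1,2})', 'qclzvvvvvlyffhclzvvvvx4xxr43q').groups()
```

The match spans [1:13] → 'clzvvvvvlyff'.
Captured: group 1 = 'clzvvvvv', group 2 = 'lyff'.

('clzvvvvv', 'lyff')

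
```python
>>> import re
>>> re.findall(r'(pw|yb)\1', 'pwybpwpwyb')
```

The backreference `\1` re-matches whatever the first group consumed, character for character.
Because there's exactly one group, `findall` drops the full match and keeps group 1 from the one hit.

['pw']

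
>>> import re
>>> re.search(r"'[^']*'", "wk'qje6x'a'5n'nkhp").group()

`re.search` tries every starting position until one works.
The match spans [2:9] → "'qje6x'".

"'qje6x'"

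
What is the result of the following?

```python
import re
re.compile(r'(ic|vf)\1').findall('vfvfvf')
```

['vf']

After group 1 captures some text, `\1` only succeeds where that same text appears again.
`findall` collects group 1 from the one match (1 total).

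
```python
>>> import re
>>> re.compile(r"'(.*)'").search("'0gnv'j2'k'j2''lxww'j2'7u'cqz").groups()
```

("0gnv'j2'k'j2''lxww'j2'7u",)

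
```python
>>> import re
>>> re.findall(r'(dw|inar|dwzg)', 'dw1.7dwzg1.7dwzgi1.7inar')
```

['dw', 'dw', 'dw', 'inar']

Branches in `(...|...)` are attempted left-to-right; the first branch that allows the whole pattern to succeed is taken.
Matches: at [0:2] match 'dw', group 1 = 'dw'; at [5:7] match 'dw', group 1 = 'dw'; at [12:14] match 'dw', group 1 = 'dw'; at [20:24] match 'inar', group 1 = 'inar'.
With a single group, `findall` returns only what that group captured — 4 items.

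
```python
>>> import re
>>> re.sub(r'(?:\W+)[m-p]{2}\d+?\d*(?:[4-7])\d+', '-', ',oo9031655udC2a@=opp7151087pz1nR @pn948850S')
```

'-udC2a@=opp7151087pz1nR-S'

Pattern: one or more of a non-word character (non-capturing group); then exactly 2 of a character in [m-p], then one or more of a digit (lazy); then zero or more of a digit; then a character in [4-7] (non-capturing group); then one or more of a digit.
Matches: at [0:10] → ',oo9031655'; at [32:42] → ' @pn948850'.
`sub` substitutes '-' at each match site.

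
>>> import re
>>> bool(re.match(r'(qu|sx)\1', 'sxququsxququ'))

False

`\1` is not a pattern — it's the concrete string captured by group 1, re-applied verbatim.
With `match`, the pattern is implicitly anchored at the beginning.
Here position 0 doesn't satisfy it, so the call returns None, and `bool(None)` is False.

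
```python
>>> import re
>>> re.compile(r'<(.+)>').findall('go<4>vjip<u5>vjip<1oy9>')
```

['4>vjip<u5>vjip<1oy9']

Because there's exactly one group, `findall` drops the full match and keeps group 1 from the one hit.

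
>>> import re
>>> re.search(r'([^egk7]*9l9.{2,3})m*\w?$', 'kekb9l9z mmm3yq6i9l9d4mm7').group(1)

'b9l9z mmm3yq6i9l9d4m'

The match spans [3:25] → 'b9l9z mmm3yq6i9l9d4mm7'.
Captured: group 1 = 'b9l9z mmm3yq6i9l9d4m'.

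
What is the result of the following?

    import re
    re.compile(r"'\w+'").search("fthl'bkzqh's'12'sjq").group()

"'bkzqh'"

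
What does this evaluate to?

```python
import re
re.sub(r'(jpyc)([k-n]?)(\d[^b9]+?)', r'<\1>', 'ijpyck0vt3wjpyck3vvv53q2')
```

'i<jpyc>t3w<jpyc>vv53q2'

This matches a literal 'j', then the literal 'pyc' (captured); then optionally a character in [k-n] (captured); then a digit, then one or more of any character except [b9] (lazy) (captured).
A non-greedy quantifier consumes as few characters as it can — just enough that the remainder of the pattern still matches from where it stops; whatever follows it matches normally.
Matches: at [1:8] → 'jpyck0v'; at [11:18] → 'jpyck3v'.
The replacement refers to a captured group, so each match is rewritten using its own captured text.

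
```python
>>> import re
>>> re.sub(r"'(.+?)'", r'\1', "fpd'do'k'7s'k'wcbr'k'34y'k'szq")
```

With the lazy modifier that quantifier settles for the fewest repetitions that let the rest of the pattern succeed (the atoms after it are unaffected and can still be greedy).
Matches: at [3:7] → "'do'"; at [8:12] → "'7s'"; at [13:19] → "'wcbr'"; at [20:25] → "'34y'".
Each match is replaced using the text its own group 1 captured.

"fpddok7skwcbrk34yk'szq"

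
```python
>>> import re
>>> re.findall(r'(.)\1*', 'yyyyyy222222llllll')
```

The backreference `\1` re-matches whatever the first group consumed, character for character.
Matches: at [0:6] match 'yyyyyy', group 1 = 'y'; at [6:12] match '222222', group 1 = '2'; at [12:18] match 'llllll', group 1 = 'l'.
With a single group, `findall` returns only what that group captured — 3 items.

['y', '2', 'l']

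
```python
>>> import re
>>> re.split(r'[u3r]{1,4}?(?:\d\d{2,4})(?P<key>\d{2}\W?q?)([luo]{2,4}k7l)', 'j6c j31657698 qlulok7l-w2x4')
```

This matches 1 to 4 of one of [u3r] (lazy); then a digit, then 2 to 4 of a digit (non-capturing group); then exactly 2 of a digit, then optionally a non-word character, then optionally a literal 'q' (captured as 'key'); then 2 to 4 of one of [luo], then the literal 'k7', then a literal 'l' (captured).
Matches to split on: at [5:22] → '31657698 qlulok7l'.
The group in the pattern means `split` returns the separators' captures alongside the pieces.

['j6c j', '98 q', 'lulok7l', '-w2x4']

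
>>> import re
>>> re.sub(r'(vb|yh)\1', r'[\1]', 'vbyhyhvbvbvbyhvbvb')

`\1` is not a pattern — it's the concrete string captured by group 1, re-applied verbatim.
Matches: at [2:6] → 'yhyh'; at [6:10] → 'vbvb'; at [14:18] → 'vbvb'.
Each match is replaced using the text its own group 1 captured.

'vb[yh][vb]vbyh[vb]'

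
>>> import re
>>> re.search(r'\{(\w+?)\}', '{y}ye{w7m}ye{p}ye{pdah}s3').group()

'{y}'

The match spans [0:3] → '{y}'.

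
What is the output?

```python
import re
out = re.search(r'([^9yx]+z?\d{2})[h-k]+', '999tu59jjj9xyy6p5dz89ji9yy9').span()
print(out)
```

Pattern: one or more of any character except [9yx], then optionally a literal 'z', then exactly 2 of a digit (captured); then one or more of a character in [h-k].
`re.search` scans for the first position where the pattern succeeds.
The match spans [3:10] → 'tu59jjj'.
Captured: group 1 = 'tu59'.

(3, 10)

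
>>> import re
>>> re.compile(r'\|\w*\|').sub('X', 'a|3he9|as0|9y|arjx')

'aXas0Xarjx'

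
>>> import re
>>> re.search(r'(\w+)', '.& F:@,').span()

(3, 4)

The pattern matches one or more of a word character (captured).
Unlike `match`, `search` isn't anchored — it looks for the pattern anywhere in the string.
The match spans [3:4] → 'F'.
Captured: group 1 = 'F'.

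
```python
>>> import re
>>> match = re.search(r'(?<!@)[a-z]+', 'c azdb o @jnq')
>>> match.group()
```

'c'

Because the assertion is negative and zero-width, positions next to the forbidden text are skipped.
The match spans [0:1] → 'c'.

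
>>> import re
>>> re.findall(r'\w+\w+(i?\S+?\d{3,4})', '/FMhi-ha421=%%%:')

['-ha421']

The pattern matches one or more of a word character, then one or more of a word character; then optionally a literal 'i', then one or more of a non-whitespace character (lazy), then 3 to 4 of a digit (captured).
Scanning left to right: at [1:11] match 'FMhi-ha421', group 1 = '-ha421'.
With a single group, `findall` returns only what that group captured — 1 item.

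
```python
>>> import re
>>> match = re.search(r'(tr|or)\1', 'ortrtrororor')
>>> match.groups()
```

The backreference `\1` re-matches whatever the first group consumed, character for character.
`search` walks the string left to right and returns the first match it finds.
The match spans [2:6] → 'trtr'.
Captured: group 1 = 'tr'.

('tr',)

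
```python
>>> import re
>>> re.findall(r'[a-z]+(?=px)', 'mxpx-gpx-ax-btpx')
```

['mx', 'g', 'bt']

The lookaround is zero-width — it requires the adjacent text to match without consuming it, so the asserted text isn't part of the match.
With no groups in the pattern, `findall` gives back each whole match — 3 here.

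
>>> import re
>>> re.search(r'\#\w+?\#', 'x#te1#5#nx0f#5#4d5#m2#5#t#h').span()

`re.search` scans for the first position where the pattern succeeds.
The match spans [1:6] → '#te1#'.

(1, 6)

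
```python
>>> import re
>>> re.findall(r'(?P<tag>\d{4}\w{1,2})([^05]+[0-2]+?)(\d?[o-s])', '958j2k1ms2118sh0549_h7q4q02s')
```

[('0549_h', '7q4q0', '2s')]

The pattern matches exactly 4 of a digit, then 1 to 2 of a word character (captured as 'tag'); then one or more of any character except [05], then one or more of a character in [0-2] (lazy) (captured); then optionally a digit, then a character in [o-s] (captured).
Lazy quantifiers expand one character at a time until the remainder of the pattern can match.
Scanning left to right: at [15:28] match '0549_h7q4q02s', groups = ('0549_h', '7q4q0', '2s').
With 3 capturing groups, `findall` returns a 3-tuple per match.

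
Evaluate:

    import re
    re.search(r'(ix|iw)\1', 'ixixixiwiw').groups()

('ix',)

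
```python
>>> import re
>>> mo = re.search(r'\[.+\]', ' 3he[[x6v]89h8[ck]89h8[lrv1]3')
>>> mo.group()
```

'[[x6v]89h8[ck]89h8[lrv1]'

`search` walks the string left to right and returns the first match it finds.
The match spans [4:28] → '[[x6v]89h8[ck]89h8[lrv1]'.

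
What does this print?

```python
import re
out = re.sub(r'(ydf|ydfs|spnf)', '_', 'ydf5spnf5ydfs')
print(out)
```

_5_5_s

The regex engine tests alternatives in the order written; an earlier branch that matches wins even if a later one would match more.
Each match is replaced by '_'.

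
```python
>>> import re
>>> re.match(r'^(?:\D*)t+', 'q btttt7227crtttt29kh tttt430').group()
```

'q btttt'

Pattern: anchored at the start of the string; then zero or more of a non-digit (non-capturing group); then one or more of a literal 't'.
`match` is anchored at position 0; if the pattern doesn't fit there, it returns None.
The match spans [0:7] → 'q btttt'.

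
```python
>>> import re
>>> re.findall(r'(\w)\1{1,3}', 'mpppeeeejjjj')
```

['p', 'e', 'j']

`\1` has to match the exact text group 1 already captured.
`findall` collects group 1 from each match (3 total).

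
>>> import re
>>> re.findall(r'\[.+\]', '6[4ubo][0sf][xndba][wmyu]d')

['[4ubo][0sf][xndba][wmyu]']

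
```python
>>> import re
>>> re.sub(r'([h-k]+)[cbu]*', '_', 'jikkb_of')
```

'__of'

Pattern: one or more of a character in [h-k] (captured); then zero or more of one of [cbu].
Each match is replaced by '_'.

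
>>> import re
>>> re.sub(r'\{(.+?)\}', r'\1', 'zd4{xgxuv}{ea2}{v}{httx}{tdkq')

'zd4xgxuvea2vhttx{tdkq'

A non-greedy quantifier consumes as few characters as it can — just enough that the remainder of the pattern still matches from where it stops; whatever follows it matches normally.
Matches: at [3:10] → '{xgxuv}'; at [10:15] → '{ea2}'; at [15:18] → '{v}'; at [18:24] → '{httx}'.
Each match is replaced using the text its own group 1 captured.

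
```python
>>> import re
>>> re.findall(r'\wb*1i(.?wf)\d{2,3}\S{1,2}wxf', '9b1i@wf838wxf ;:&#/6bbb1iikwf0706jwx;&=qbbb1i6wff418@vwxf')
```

['@wf']

This matches a word character, then zero or more of a literal 'b', then the literal '1i'; then optionally any character, then the literal 'wf' (captured); then 2 to 3 of a digit, then 1 to 2 of a non-whitespace character, then the literal 'wxf'.
With a single group, `findall` returns only what that group captured — 1 item.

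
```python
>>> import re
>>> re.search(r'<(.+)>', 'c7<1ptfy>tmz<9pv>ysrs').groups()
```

The match spans [2:17] → '<1ptfy>tmz<9pv>'.
Captured: group 1 = '1ptfy>tmz<9pv'.

('1ptfy>tmz<9pv',)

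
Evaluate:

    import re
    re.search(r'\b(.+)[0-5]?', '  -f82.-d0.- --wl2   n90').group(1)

This matches a word boundary (`\b`, zero-width); then one or more of any character (captured); then optionally a character in [0-5].
`re.search` scans for the first position where the pattern succeeds.
The match spans [3:24] → 'f82.-d0.- --wl2   n90'.
Captured: group 1 = 'f82.-d0.- --wl2   n90'.

'f82.-d0.- --wl2   n90'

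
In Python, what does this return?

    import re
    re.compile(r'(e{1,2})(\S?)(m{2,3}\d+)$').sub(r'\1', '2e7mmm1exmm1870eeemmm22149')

The pattern matches 1 to 2 of a literal 'e' (captured); then optionally a non-whitespace character (captured); then 2 to 3 of the literal 'm', then one or more of a digit (captured); then anchored at the end.
Matches: at [15:26] → 'eeemmm22149'.
`\1` in the replacement pulls in group 1's text for each match.

'2e7mmm1exmm1870ee'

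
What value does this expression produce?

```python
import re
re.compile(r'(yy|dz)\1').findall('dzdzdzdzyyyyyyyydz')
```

['dz', 'dz', 'yy', 'yy']

`\1` is not a pattern — it's the concrete string captured by group 1, re-applied verbatim.
`findall` collects group 1 from each match (4 total).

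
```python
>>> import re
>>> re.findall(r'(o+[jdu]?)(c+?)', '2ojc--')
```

[('oj', 'c')]

2 groups means the one result is a tuple of 2 captured strings — 1 here.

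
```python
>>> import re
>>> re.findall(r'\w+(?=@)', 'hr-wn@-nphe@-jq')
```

['wn', 'nphe']

Because the assertion is zero-width, the text it checks is not consumed and won't appear in the result.
With no groups in the pattern, `findall` gives back each whole match — 2 here.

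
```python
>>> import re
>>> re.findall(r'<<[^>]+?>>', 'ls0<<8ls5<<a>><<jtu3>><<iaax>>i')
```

Since nothing is captured, `findall` lists the 3 matched substrings directly.

['<<8ls5<<a>>', '<<jtu3>>', '<<iaax>>']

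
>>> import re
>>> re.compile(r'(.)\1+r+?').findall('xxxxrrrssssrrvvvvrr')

['x', 's', 'v']

A backreference is literal: `\1` must see the identical characters the first group matched.
Matches: at [0:5] match 'xxxxr', group 1 = 'x'; at [7:12] match 'ssssr', group 1 = 's'; at [13:18] match 'vvvvr', group 1 = 'v'.
`findall` collects group 1 from each match (3 total).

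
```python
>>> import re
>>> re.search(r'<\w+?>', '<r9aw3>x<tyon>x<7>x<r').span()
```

`search` walks the string left to right and returns the first match it finds.
The match spans [0:7] → '<r9aw3>'.

(0, 7)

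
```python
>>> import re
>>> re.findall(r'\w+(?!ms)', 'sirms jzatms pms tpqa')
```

Because the assertion is negative and zero-width, positions next to the forbidden text are skipped.
Matches: at [0:5] → 'sirms'; at [6:12] → 'jzatms'; at [13:16] → 'pms'; at [17:21] → 'tpqa'.
With no groups in the pattern, `findall` gives back each whole match — 4 here.

['sirms', 'jzatms', 'pms', 'tpqa']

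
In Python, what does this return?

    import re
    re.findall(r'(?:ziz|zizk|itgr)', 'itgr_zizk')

The regex engine tests alternatives in the order written; an earlier branch that matches wins even if a later one would match more.
No capturing groups, so `findall` returns the 2 full match strings.

['itgr', 'ziz']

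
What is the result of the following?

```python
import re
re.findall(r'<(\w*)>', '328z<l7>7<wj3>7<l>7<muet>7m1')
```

One capturing group, so `findall` returns just the captured substring from each match — 4 in all.

['l7', 'wj3', 'l', 'muet']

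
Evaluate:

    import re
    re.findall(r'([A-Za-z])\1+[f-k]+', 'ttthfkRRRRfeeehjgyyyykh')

['t', 'R', 'e', 'y']

`\1` has to match the exact text group 1 already captured.
`findall` collects group 1 from each match (4 total).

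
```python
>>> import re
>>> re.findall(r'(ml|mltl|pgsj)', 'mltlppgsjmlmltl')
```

['ml', 'pgsj', 'ml', 'ml']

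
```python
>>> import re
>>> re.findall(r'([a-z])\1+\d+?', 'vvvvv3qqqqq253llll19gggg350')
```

['v', 'q', 'l', 'g']

`\1` has to match the exact text group 1 already captured.
`findall` collects group 1 from each match (4 total).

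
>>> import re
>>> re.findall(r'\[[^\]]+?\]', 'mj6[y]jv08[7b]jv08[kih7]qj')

Since nothing is captured, `findall` lists the 3 matched substrings directly.

['[y]', '[7b]', '[kih7]']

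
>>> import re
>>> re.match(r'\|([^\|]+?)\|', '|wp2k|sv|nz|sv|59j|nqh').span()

(0, 6)

`match` is anchored at position 0; if the pattern doesn't fit there, it returns None.
The match spans [0:6] → '|wp2k|'.
Captured: group 1 = 'wp2k'.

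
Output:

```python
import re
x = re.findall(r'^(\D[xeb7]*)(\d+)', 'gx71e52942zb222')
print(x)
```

[('gx7', '1')]

Pattern: anchored at the start of the string; then a non-digit, then zero or more of one of [xeb7] (captured); then one or more of a digit (captured).
Walking the string: at [0:4] match 'gx71', groups = ('gx7', '1').
With 2 capturing groups, `findall` returns a 2-tuple per match.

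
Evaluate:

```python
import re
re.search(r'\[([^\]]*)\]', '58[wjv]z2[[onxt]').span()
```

(2, 7)

The match spans [2:7] → '[wjv]'.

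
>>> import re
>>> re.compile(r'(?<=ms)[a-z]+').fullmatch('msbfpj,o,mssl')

None

The positive lookaround only admits positions where the adjacent text matches; those characters stay outside the span.
`fullmatch` succeeds only if the pattern covers the string from start to end.
Here the pattern can't cover the whole string, so the call returns None.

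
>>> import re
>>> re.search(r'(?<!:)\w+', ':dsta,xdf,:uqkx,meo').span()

(2, 5)

A negative assertion filters positions out without eating any characters.
Unlike `match`, `search` isn't anchored — it looks for the pattern anywhere in the string.
The match spans [2:5] → 'sta'.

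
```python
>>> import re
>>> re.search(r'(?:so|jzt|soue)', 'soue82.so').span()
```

The regex engine tests alternatives in the order written; an earlier branch that matches wins even if a later one would match more.
`re.search` tries every starting position until one works.
The match spans [0:2] → 'so'.

(0, 2)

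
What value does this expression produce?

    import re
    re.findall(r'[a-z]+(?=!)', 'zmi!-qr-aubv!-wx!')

['zmi', 'aubv', 'wx']

The `(?=…)`/`(?<=…)` assertion just peeks at neighbouring text; it doesn't advance the match position.
Matches: at [0:3] → 'zmi'; at [8:12] → 'aubv'; at [14:16] → 'wx'.
With no groups in the pattern, `findall` gives back each whole match — 3 here.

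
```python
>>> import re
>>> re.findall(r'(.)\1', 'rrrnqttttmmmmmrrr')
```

After group 1 captures some text, `\1` only succeeds where that same text appears again.
Scanning left to right: at [0:2] match 'rr', group 1 = 'r'; at [5:7] match 'tt', group 1 = 't'; at [7:9] match 'tt', group 1 = 't'; at [9:11] match 'mm', group 1 = 'm'; at [11:13] match 'mm', group 1 = 'm'; ….
`findall` collects group 1 from each match (6 total).

['r', 't', 't', 'm', 'm', 'r']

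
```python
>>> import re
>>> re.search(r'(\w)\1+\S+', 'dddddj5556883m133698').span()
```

(0, 20)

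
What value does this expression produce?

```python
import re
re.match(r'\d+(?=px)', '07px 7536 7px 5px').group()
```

'07'

The positive lookaround only admits positions where the adjacent text matches; those characters stay outside the span.
`re.match` won't scan ahead — the pattern has to work from the very first character.
The match spans [0:2] → '07'.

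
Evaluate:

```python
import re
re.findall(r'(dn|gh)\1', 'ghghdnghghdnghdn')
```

['gh', 'gh']

A backreference is literal: `\1` must see the identical characters the first group matched.
Because there's exactly one group, `findall` drops the full match and keeps group 1 from each hit.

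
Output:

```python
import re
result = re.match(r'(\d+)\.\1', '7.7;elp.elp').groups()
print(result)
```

('7',)

`\1` is not a pattern — it's the concrete string captured by group 1, re-applied verbatim.
`re.match` only tries the pattern at the start of the string.
The match spans [0:3] → '7.7'.
Captured: group 1 = '7'.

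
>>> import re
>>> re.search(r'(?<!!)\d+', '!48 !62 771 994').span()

(2, 3)

The negative lookaround is zero-width — it rules out positions where the adjacent text would match, without consuming anything.
`re.search` scans for the first position where the pattern succeeds.
The match spans [2:3] → '8'.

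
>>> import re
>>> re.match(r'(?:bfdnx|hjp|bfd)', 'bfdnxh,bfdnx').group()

'bfdnx'

`match` is anchored at position 0; if the pattern doesn't fit there, it returns None.
The match spans [0:5] → 'bfdnx'.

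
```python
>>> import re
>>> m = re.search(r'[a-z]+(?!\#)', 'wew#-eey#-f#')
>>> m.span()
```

(0, 2)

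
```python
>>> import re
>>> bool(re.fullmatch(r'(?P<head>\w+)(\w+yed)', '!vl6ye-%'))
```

`re.fullmatch` requires the pattern to consume the entire string.
Here the pattern can't cover the whole string, so the call returns None, and `bool(None)` is False.

False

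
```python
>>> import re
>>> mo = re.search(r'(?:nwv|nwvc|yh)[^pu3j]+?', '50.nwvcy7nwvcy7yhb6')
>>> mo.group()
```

'nwvc'

Alternation tries branches left to right and keeps the first one that lets the overall match succeed at that position.
Unlike `match`, `search` isn't anchored — it looks for the pattern anywhere in the string.
The match spans [3:7] → 'nwvc'.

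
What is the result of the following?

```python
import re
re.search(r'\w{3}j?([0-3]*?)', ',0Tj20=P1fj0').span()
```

The match spans [1:4] → '0Tj'.

(1, 4)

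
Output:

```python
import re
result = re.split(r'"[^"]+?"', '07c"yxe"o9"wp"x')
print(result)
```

['07c', 'o9', 'x']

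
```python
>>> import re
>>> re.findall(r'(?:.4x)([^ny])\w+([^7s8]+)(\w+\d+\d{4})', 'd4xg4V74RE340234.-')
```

[('g', 'E', '340234')]

With 3 capturing groups, `findall` returns a 3-tuple per match.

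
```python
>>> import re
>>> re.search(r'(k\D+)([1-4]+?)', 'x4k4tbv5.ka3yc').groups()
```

The match spans [9:12] → 'ka3'.
Captured: group 1 = 'ka', group 2 = '3'.

('ka', '3')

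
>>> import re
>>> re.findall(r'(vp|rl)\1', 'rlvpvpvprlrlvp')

['vp', 'rl']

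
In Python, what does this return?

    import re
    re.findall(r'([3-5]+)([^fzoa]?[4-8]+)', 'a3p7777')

This matches one or more of a character in [3-5] (captured); then optionally any character except [fzoa], then one or more of a character in [4-8] (captured).
Matches: at [1:7] match '3p7777', groups = ('3', 'p7777').
2 groups means the one result is a tuple of 2 captured strings — 1 here.

[('3', 'p7777')]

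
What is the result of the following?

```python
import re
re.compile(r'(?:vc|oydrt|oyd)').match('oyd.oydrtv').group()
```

`match` is anchored at position 0; if the pattern doesn't fit there, it returns None.
The match spans [0:3] → 'oyd'.

'oyd'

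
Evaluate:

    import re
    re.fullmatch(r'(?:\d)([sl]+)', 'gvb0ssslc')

None

The pattern matches a digit (non-capturing group); then one or more of one of [sl] (captured).
`fullmatch` succeeds only if the pattern covers the string from start to end.
Here the string isn't matched end-to-end, so the call returns None.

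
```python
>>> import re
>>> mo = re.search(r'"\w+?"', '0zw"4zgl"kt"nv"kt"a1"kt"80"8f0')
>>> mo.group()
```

'"4zgl"'

Unlike `match`, `search` isn't anchored — it looks for the pattern anywhere in the string.
The match spans [3:9] → '"4zgl"'.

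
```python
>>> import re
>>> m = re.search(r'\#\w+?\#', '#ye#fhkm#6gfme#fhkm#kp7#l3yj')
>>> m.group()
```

`re.search` tries every starting position until one works.
The match spans [0:4] → '#ye#'.

'#ye#'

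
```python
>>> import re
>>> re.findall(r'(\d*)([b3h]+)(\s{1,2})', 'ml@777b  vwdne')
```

[('777', 'b', '  ')]

This matches zero or more of a digit (captured); then one or more of one of [b3h] (captured); then 1 to 2 of whitespace (captured).
Walking the string: at [3:9] match '777b  ', groups = ('777', 'b', '  ').
`findall` packs the 3 group values into a tuple for every match.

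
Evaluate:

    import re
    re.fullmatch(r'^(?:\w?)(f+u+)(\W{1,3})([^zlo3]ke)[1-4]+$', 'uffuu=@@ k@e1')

None

Pattern: anchored at the start of the string; then optionally a word character (non-capturing group); then one or more of a literal 'f', then one or more of the literal 'u' (captured); then 1 to 3 of a non-word character (captured); then any character except [zlo3], then the literal 'ke' (captured); then one or more of a character in [1-4]; then anchored at the end.
For `fullmatch`, every character of the input must be accounted for by the pattern.
Here the string isn't matched end-to-end, so the call returns None.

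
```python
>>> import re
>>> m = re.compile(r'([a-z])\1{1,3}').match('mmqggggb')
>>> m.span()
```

`\1` is not a pattern — it's the concrete string captured by group 1, re-applied verbatim.
With `match`, the pattern is implicitly anchored at the beginning.
The match spans [0:2] → 'mm'.
Captured: group 1 = 'm'.

(0, 2)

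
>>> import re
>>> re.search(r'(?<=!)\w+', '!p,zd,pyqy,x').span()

(1, 2)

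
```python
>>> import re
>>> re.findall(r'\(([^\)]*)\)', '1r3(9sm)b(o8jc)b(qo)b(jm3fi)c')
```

['9sm', 'o8jc', 'qo', 'jm3fi']

Scanning left to right: at [3:8] match '(9sm)', group 1 = '9sm'; at [9:15] match '(o8jc)', group 1 = 'o8jc'; at [16:20] match '(qo)', group 1 = 'qo'; at [21:28] match '(jm3fi)', group 1 = 'jm3fi'.
One capturing group, so `findall` returns just the captured substring from each match — 4 in all.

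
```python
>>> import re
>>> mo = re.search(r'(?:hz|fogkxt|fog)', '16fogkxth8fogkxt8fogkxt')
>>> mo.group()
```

Branches in `(...|...)` are attempted left-to-right; the first branch that allows the whole pattern to succeed is taken.
`search` walks the string left to right and returns the first match it finds.
The match spans [2:8] → 'fogkxt'.

'fogkxt'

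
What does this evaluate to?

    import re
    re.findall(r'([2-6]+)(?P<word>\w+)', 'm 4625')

[('462', '5')]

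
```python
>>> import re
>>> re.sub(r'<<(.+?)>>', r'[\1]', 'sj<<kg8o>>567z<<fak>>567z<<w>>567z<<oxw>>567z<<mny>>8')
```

'sj[kg8o]567z[fak]567z[w]567z[oxw]567z[mny]8'

A `+?`/`*?`/`{m,n}?` starts at its minimum and grows only as far as needed for what follows to match.
Matches: at [2:10] → '<<kg8o>>'; at [14:21] → '<<fak>>'; at [25:30] → '<<w>>'; at [34:41] → '<<oxw>>'; at [45:52] → '<<mny>>'.
Each match is replaced using the text its own group 1 captured.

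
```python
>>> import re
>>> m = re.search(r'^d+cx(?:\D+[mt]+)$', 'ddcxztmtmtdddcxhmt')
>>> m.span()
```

(0, 18)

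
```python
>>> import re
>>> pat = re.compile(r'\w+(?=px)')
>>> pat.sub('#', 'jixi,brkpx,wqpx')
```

Because the assertion is zero-width, the text it checks is not consumed and won't appear in the result.
Matches: at [5:8] → 'brk'; at [11:13] → 'wq'.
`sub` substitutes '#' at each match site.

'jixi,#px,#px'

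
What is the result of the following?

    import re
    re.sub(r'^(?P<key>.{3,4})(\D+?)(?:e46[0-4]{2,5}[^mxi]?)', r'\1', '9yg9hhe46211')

'9yg9'

The pattern matches anchored at the start of the string; then 3 to 4 of any character (captured as 'key'); then one or more of a non-digit (lazy) (captured); then the literal 'e46', then 2 to 5 of a character in [0-4], then optionally any character except [mxi] (non-capturing group).
Matches: at [0:12] → '9yg9hhe46211'.
Each match is replaced using the text its own group 1 captured.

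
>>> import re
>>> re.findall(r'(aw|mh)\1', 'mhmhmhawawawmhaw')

After group 1 captures some text, `\1` only succeeds where that same text appears again.
Because there's exactly one group, `findall` drops the full match and keeps group 1 from each hit.

['mh', 'aw']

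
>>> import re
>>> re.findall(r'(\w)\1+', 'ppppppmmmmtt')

['p', 'm', 't']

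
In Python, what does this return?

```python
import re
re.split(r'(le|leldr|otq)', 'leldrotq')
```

['', 'le', 'ldr', 'otq', '']

`|` is ordered: at each position the engine commits to the first alternative that works.
Matches to split on: at [0:2] → 'le'; at [5:8] → 'otq'.
Because the pattern has a capturing group, `split` also inserts each captured text between the pieces.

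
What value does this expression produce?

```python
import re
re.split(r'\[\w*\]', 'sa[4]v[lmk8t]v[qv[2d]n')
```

['sa', 'v', 'v[qv', 'n']

Matches to split on: at [2:5] → '[4]'; at [6:13] → '[lmk8t]'; at [17:21] → '[2d]'.
Splitting on the pattern gives 4 pieces.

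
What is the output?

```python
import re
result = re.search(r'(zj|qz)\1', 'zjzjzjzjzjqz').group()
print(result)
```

The backreference `\1` re-matches whatever the first group consumed, character for character.
`search` walks the string left to right and returns the first match it finds.
The match spans [0:4] → 'zjzj'.
Captured: group 1 = 'zj'.

zjzj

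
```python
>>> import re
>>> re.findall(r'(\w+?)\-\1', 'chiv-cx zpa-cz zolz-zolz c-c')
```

`\1` is not a pattern — it's the concrete string captured by group 1, re-applied verbatim.
`findall` collects group 1 from each match (2 total).

['zolz', 'c']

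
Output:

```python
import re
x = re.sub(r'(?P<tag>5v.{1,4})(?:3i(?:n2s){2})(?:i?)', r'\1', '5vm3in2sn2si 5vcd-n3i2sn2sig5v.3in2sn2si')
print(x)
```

5vm 5vcd-n3i2sn2sig5v.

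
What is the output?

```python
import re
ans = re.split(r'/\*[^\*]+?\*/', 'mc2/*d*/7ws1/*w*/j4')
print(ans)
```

Matches to split on: at [3:8] → '/*d*/'; at [12:17] → '/*w*/'.
Each match becomes a cut point; 3 segments remain.

['mc2', '7ws1', 'j4']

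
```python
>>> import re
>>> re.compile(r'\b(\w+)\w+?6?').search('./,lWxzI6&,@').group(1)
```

'lWxzI'

The match spans [3:9] → 'lWxzI6'.
Captured: group 1 = 'lWxzI'.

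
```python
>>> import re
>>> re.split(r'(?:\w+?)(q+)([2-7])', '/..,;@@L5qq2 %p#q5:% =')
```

The pattern matches one or more of a word character (lazy) (non-capturing group); then one or more of a literal 'q' (captured); then a character in [2-7] (captured).
Lazy quantifiers expand one character at a time until the remainder of the pattern can match.
Matches to split on: at [7:12] → 'L5qq2'.
With a capturing group present, the delimiter's captured portion is kept in the result list.

['/..,;@@', 'qq', '2', ' %p#q5:% =']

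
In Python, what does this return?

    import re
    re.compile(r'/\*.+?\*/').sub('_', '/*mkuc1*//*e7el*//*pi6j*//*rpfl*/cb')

Lazy quantifiers expand one character at a time until the remainder of the pattern can match.
Matches: at [0:9] → '/*mkuc1*/'; at [9:17] → '/*e7el*/'; at [17:25] → '/*pi6j*/'; at [25:33] → '/*rpfl*/'.
Every occurrence is swapped for '_'.

'____cb'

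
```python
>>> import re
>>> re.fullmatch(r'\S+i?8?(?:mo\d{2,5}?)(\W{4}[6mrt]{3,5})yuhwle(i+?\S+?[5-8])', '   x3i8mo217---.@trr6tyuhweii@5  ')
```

For `fullmatch`, every character of the input must be accounted for by the pattern.
Here there's no way to consume every character, so the call returns None.

None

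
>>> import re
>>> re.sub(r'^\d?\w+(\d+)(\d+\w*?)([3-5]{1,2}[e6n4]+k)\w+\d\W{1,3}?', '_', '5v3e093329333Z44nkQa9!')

'_'

Pattern: anchored at the start of the string; then optionally a digit, then one or more of a word character; then one or more of a digit (captured); then one or more of a digit, then zero or more of a word character (lazy) (captured); then 1 to 2 of a character in [3-5], then one or more of one of [e6n4], then a literal 'k' (captured); then one or more of a word character, then a digit, then 1 to 3 of a non-word character (lazy).
Matches: at [0:22] → '5v3e093329333Z44nkQa9!'.
Each match is replaced by '_'.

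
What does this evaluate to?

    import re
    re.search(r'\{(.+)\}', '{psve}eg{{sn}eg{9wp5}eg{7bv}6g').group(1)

'psve}eg{{sn}eg{9wp5}eg{7bv'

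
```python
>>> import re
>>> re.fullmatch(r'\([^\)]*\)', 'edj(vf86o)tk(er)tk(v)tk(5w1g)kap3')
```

`re.fullmatch` is like wrapping the pattern in `^…$` (in single-line mode).
Here the string isn't matched end-to-end, so the call returns None.

None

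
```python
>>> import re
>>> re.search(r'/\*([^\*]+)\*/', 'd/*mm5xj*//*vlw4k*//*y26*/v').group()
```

'/*mm5xj*/'

The match spans [1:10] → '/*mm5xj*/'.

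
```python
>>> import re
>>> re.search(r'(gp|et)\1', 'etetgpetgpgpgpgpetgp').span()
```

The backreference `\1` re-matches whatever the first group consumed, character for character.
`re.search` tries every starting position until one works.
The match spans [0:4] → 'etet'.
Captured: group 1 = 'et'.

(0, 4)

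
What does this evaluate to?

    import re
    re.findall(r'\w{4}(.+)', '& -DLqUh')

['h']

This matches exactly 4 of a word character; then one or more of any character (captured).
Walking the string: at [3:8] match 'DLqUh', group 1 = 'h'.
With a single group, `findall` returns only what that group captured — 1 item.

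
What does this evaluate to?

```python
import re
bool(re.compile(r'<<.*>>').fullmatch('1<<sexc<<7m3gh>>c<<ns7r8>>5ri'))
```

For `fullmatch`, every character of the input must be accounted for by the pattern.
Here there's no way to consume every character, so the call returns None, and `bool(None)` is False.

False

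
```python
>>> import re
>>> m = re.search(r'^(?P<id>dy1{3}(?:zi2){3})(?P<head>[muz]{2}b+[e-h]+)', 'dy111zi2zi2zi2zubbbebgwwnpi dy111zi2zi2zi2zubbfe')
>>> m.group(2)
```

'zubbbe'

The match spans [0:20] → 'dy111zi2zi2zi2zubbbe'.
Captured: group 1 = 'dy111zi2zi2zi2', group 2 = 'zubbbe'.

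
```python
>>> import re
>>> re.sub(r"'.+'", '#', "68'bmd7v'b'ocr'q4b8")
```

'68#q4b8'

Each match is replaced by '#'.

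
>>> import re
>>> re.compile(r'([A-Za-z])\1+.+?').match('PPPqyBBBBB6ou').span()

`\1` is not a pattern — it's the concrete string captured by group 1, re-applied verbatim.
`re.match` only tries the pattern at the start of the string.
The match spans [0:4] → 'PPPq'.
Captured: group 1 = 'P'.

(0, 4)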